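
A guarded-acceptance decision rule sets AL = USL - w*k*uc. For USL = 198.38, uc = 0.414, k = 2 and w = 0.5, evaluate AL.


U = k * uc = 2 * 0.414 = 0.828
guard band g = w * U = 0.5 * 0.828 = 0.414
AL = USL - g = 198.38 - 0.414
AL = 197.9660

197.9660


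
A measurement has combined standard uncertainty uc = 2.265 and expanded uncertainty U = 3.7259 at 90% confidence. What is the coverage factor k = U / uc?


k = U / uc
k = 3.7259 / 2.265
k = 1.645

1.645


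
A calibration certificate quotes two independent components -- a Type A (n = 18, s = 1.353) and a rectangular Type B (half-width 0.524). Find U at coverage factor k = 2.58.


u_A = s / sqrt(n) = 1.353 / sqrt(18) = 0.31890516
u_B = half_width / sqrt(3) = 0.524 / sqrt(3) = 0.30253154
uc = sqrt(u_A^2 + u_B^2) = sqrt(0.31890516^2 + 0.30253154^2) = 0.43957461
U = k * uc = 2.58 * 0.43957461
U = 1.1341

1.1341


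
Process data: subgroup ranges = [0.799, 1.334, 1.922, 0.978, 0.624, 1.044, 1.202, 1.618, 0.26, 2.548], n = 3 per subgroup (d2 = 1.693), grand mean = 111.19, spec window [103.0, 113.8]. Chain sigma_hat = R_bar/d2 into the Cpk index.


R_bar = (0.799 + 1.334 + 1.922 + 0.978 + 0.624 + 1.044 + 1.202 + 1.618 + 0.26 + 2.548) / 10 = 1.2329
sigma = R_bar / d2 = 1.2329 / 1.693 = 0.7282339
Cp = (USL - LSL)/(6*sigma) = (113.8 - 103.0)/(6*0.7282339) = 2.4717
Cpu = (113.8 - 111.19)/(3*0.7282339) = 1.1947
Cpl = (111.19 - 103.0)/(3*0.7282339) = 3.7488
Cpk = min(Cpu, Cpl) = 1.1947

1.1947


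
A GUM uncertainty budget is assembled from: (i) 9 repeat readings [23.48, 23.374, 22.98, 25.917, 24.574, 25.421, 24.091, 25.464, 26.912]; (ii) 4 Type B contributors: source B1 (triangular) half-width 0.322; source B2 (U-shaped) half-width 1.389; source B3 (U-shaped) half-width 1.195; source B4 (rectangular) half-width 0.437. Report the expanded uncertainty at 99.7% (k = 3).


mean = (23.48 + 23.374 + 22.98 + 25.917 + 24.574 + 25.421 + 24.091 + 25.464 + 26.912) / 9 = 24.69033333
s = sqrt(sum((x - mean)^2)/(n-1)) = 1.3261109
u_A = s / sqrt(n) = 1.3261109 / sqrt(9) = 0.44203697
u_B1 = 0.322 / sqrt(6) = 0.13145595
u_B2 = 1.389 / sqrt(2) = 0.98217132
u_B3 = 1.195 / sqrt(2) = 0.8449926
u_B4 = 0.437 / sqrt(3) = 0.25230207
uc = sqrt(0.44203697^2 + 0.13145595^2 + 0.98217132^2 + 0.8449926^2 + 0.25230207^2) = 1.3982155
U = k * uc = 3 * 1.3982155
U = 4.1946

4.1946


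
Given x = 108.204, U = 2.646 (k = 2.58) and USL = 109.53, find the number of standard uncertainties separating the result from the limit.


u = U / k = 2.646 / 2.58 = 1.0255814
margin = |USL - x| = |109.53 - 108.204| = 1.326
z = margin / u = 1.326 / 1.0255814
z = 1.2929

1.2929


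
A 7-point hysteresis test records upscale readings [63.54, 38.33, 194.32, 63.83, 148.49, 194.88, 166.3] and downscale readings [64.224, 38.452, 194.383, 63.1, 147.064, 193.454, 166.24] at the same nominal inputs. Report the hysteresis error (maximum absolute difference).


|63.54 - 64.224| = 0.6840
|38.33 - 38.452| = 0.1220
|194.32 - 194.383| = 0.0630
|63.83 - 63.1| = 0.7300
|148.49 - 147.064| = 1.4260
|194.88 - 193.454| = 1.4260
|166.3 - 166.24| = 0.0600
hysteresis = max(diffs) = 1.4260

1.4260


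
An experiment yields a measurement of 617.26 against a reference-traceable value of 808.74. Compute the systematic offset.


Systematic error = measured - true
= 617.26 - 808.74
= -191.4800

-191.4800


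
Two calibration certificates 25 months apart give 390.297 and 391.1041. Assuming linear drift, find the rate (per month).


rate = (v2 - v1) / months
= (391.1041 - 390.297) / 25
= 0.8071 / 25
= 0.0323

0.0323


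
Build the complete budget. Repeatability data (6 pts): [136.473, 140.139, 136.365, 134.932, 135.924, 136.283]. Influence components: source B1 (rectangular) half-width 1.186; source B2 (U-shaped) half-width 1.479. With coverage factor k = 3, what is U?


mean = (136.473 + 140.139 + 136.365 + 134.932 + 135.924 + 136.283) / 6 = 136.686
s = sqrt(sum((x - mean)^2)/(n-1)) = 1.7827612
u_A = s / sqrt(n) = 1.7827612 / sqrt(6) = 0.72780921
u_B1 = 1.186 / sqrt(3) = 0.68473742
u_B2 = 1.479 / sqrt(2) = 1.0458109
uc = sqrt(0.72780921^2 + 0.68473742^2 + 1.0458109^2) = 1.4464757
U = k * uc = 3 * 1.4464757
U = 4.3394

4.3394


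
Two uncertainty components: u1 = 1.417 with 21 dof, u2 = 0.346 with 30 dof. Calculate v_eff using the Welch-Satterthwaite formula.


uc = sqrt(u1^2 + u2^2) = sqrt(1.417^2 + 0.346^2) = 1.4586312
v_eff = uc^4 / (u1^4/v1 + u2^4/v2)
= 1.4586312^4 / (1.417^4/21 + 0.346^4/30)
= 4.5267029 / 0.19245955
v_eff = 23.5203

23.5203


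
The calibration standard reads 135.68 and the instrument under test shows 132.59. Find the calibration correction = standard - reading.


Correction = standard - reading
= 135.68 - 132.59
= 3.0900

3.0900


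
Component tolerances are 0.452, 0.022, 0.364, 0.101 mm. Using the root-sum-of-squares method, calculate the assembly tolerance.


RSS = sqrt(0.452^2 + 0.022^2 + 0.364^2 + 0.101^2)
= sqrt(0.347485)
= 0.5895

0.5895


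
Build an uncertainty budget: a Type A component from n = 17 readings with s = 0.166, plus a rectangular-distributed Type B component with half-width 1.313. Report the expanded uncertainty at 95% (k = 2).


u_A = s / sqrt(n) = 0.166 / sqrt(17) = 0.040260914
u_B = half_width / sqrt(3) = 1.313 / sqrt(3) = 0.7580609
uc = sqrt(u_A^2 + u_B^2) = sqrt(0.040260914^2 + 0.7580609^2) = 0.75912928
U = k * uc = 2 * 0.75912928
U = 1.5183

1.5183


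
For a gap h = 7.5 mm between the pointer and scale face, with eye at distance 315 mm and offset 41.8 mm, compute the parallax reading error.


error = h * offset / d
= 7.5 * 41.8 / 315
= 0.9952

0.9952


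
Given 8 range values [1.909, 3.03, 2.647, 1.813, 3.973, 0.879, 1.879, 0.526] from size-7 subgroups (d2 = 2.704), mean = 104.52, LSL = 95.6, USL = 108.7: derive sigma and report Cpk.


R_bar = (1.909 + 3.03 + 2.647 + 1.813 + 3.973 + 0.879 + 1.879 + 0.526) / 8 = 2.082
sigma = R_bar / d2 = 2.082 / 2.704 = 0.76997041
Cp = (USL - LSL)/(6*sigma) = (108.7 - 95.6)/(6*0.76997041) = 2.8356
Cpu = (108.7 - 104.52)/(3*0.76997041) = 1.8096
Cpl = (104.52 - 95.6)/(3*0.76997041) = 3.8616
Cpk = min(Cpu, Cpl) = 1.8096

1.8096


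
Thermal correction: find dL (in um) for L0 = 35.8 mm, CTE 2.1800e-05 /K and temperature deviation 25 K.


dL = L * alpha * dT
= 35.8 * 2.1800e-05 * 25
= 0.0195110 mm
dL_um = 0.0195110 * 1000 = 19.5110 um

19.5110


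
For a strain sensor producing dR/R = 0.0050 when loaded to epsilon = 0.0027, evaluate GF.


GF = (dR/R) / epsilon
= 0.0050 / 0.0027
= 1.8519

1.8519


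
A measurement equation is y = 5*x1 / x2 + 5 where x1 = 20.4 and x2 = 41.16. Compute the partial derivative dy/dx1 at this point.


y = 5*x1 / x2 + 5
dy/dx1 = 5/x2
Evaluate at x2 = 41.16: c1 = 5 / 41.16
c1 = 0.1215

0.1215


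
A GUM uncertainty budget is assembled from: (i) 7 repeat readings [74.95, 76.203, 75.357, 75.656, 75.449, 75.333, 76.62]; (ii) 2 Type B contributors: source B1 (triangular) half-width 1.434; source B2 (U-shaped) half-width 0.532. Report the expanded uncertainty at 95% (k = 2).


mean = (74.95 + 76.203 + 75.357 + 75.656 + 75.449 + 75.333 + 76.62) / 7 = 75.65257143
s = sqrt(sum((x - mean)^2)/(n-1)) = 0.57204862
u_A = s / sqrt(n) = 0.57204862 / sqrt(7) = 0.21621406
u_B1 = 1.434 / sqrt(6) = 0.58542805
u_B2 = 0.532 / sqrt(2) = 0.37618081
uc = sqrt(0.21621406^2 + 0.58542805^2 + 0.37618081^2) = 0.72868822
U = k * uc = 2 * 0.72868822
U = 1.4574

1.4574


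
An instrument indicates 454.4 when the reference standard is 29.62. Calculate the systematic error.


Systematic error = measured - true
= 454.4 - 29.62
= 424.7800

424.7800


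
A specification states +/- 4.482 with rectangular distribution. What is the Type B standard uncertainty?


u_B = half_width / sqrt(3)
u_B = 4.482 / 1.7320508
u_B = 2.5877

2.5877


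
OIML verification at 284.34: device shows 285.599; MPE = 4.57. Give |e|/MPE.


e = indication - reference = 285.599 - 284.34 = 1.2590
|e| = 1.2590
ratio = |e| / MPE = 1.2590 / 4.57
ratio = 0.2755

0.2755


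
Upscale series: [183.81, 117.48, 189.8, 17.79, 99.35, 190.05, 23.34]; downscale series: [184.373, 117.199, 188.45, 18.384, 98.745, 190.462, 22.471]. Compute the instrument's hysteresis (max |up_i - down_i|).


|183.81 - 184.373| = 0.5630
|117.48 - 117.199| = 0.2810
|189.8 - 188.45| = 1.3500
|17.79 - 18.384| = 0.5940
|99.35 - 98.745| = 0.6050
|190.05 - 190.462| = 0.4120
|23.34 - 22.471| = 0.8690
hysteresis = max(diffs) = 1.3500

1.3500


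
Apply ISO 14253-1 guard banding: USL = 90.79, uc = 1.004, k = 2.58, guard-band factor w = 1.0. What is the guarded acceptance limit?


U = k * uc = 2.58 * 1.004 = 2.59032
guard band g = w * U = 1.0 * 2.59032 = 2.59032
AL = USL - g = 90.79 - 2.59032
AL = 88.1997

88.1997


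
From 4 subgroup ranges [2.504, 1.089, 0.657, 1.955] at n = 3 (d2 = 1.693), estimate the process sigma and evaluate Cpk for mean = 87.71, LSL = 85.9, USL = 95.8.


R_bar = (2.504 + 1.089 + 0.657 + 1.955) / 4 = 1.55125
sigma = R_bar / d2 = 1.55125 / 1.693 = 0.91627289
Cp = (USL - LSL)/(6*sigma) = (95.8 - 85.9)/(6*0.91627289) = 1.8008
Cpu = (95.8 - 87.71)/(3*0.91627289) = 2.9431
Cpl = (87.71 - 85.9)/(3*0.91627289) = 0.6585
Cpk = min(Cpu, Cpl) = 0.6585

0.6585


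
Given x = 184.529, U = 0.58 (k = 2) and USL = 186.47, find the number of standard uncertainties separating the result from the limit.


u = U / k = 0.58 / 2 = 0.29
margin = |USL - x| = |186.47 - 184.529| = 1.941
z = margin / u = 1.941 / 0.29
z = 6.6931

6.6931


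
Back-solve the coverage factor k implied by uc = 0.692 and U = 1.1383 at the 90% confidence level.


k = U / uc
k = 1.1383 / 0.692
k = 1.645

1.645


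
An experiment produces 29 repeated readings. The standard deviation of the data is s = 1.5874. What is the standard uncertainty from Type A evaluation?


u_A = s / sqrt(n)
u_A = 1.5874 / sqrt(29)
u_A = 1.5874 / 5.3851648
u_A = 0.2948

0.2948


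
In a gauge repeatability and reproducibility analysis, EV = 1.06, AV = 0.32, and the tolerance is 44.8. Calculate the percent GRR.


GRR = sqrt(EV^2 + AV^2) = sqrt(1.06^2 + 0.32^2) = 1.1072488
%GRR = GRR / tol * 100 = 1.1072488 / 44.8 * 100
%GRR = 2.4715

2.4715


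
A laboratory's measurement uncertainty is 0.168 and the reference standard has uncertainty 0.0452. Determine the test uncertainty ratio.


TUR = u_lab / u_ref
= 0.168 / 0.0452
= 3.7168

3.7168


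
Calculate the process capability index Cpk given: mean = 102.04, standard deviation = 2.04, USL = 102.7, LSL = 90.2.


Cpu = (USL - mean) / (3*sigma) = (102.7 - 102.04) / (3*2.04) = 0.1078
Cpl = (mean - LSL) / (3*sigma) = (102.04 - 90.2) / (3*2.04) = 1.9346
Cpk = min(Cpu, Cpl) = 0.1078

0.1078


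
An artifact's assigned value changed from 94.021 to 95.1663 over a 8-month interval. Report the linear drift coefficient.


rate = (v2 - v1) / months
= (95.1663 - 94.021) / 8
= 1.1453 / 8
= 0.1432

0.1432


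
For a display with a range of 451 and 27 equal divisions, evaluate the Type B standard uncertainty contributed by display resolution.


resolution = range / divisions
resolution = 451 / 27 = 16.703704
u_res = resolution / (2*sqrt(3))
u_res = 16.703704 / 3.4641016
u_res = 4.8219

4.8219


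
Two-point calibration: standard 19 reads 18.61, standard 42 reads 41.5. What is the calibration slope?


slope = (y2 - y1) / (x2 - x1)
= (41.5 - 18.61) / (42 - 19)
= 22.8900 / 23
= 0.9952

0.9952


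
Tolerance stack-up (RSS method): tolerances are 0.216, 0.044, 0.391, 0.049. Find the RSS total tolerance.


RSS = sqrt(0.216^2 + 0.044^2 + 0.391^2 + 0.049^2)
= sqrt(0.203874)
= 0.4515

0.4515


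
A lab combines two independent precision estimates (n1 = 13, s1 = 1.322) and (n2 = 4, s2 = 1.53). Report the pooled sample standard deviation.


s_p = sqrt(((n1-1)*s1^2 + (n2-1)*s2^2) / (n1+n2-2))
numerator = (13-1)*1.322^2 + (4-1)*1.53^2 = 20.972208 + 7.0227 = 27.994908
denominator = 13 + 4 - 2 = 15
s_p^2 = 27.994908 / 15 = 1.8663272
s_p = sqrt(1.8663272) = 1.3661

1.3661


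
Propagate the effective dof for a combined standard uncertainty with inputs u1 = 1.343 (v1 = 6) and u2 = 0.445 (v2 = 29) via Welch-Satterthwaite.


uc = sqrt(u1^2 + u2^2) = sqrt(1.343^2 + 0.445^2) = 1.4148053
v_eff = uc^4 / (u1^4/v1 + u2^4/v2)
= 1.4148053^4 / (1.343^4/6 + 0.445^4/29)
= 4.006699 / 0.54354382
v_eff = 7.3714

7.3714


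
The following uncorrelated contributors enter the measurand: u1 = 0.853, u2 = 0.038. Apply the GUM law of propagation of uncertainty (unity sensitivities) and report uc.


uc = sqrt(0.853^2 + 0.038^2)
uc = sqrt(0.729053)
uc = 0.8538

0.8538


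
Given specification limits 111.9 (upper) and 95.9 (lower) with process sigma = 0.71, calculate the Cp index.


Cp = (USL - LSL) / (6 * sigma)
= (111.9 - 95.9) / (6 * 0.71)
= 16.0000 / 4.2600
= 3.7559

3.7559


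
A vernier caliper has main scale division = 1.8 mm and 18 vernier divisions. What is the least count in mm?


LC = MSD / n_div
= 1.8 / 18
= 0.1000

0.1000


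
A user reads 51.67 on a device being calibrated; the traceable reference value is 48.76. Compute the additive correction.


Correction = standard - reading
= 48.76 - 51.67
= -2.9100

-2.9100


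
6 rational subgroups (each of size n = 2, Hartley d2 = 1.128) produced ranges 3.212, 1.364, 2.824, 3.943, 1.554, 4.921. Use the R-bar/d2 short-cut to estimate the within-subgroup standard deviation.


R_bar = (3.212 + 1.364 + 2.824 + 3.943 + 1.554 + 4.921) / 6
R_bar = 17.818 / 6 = 2.9696667
sigma_hat = R_bar / d2 = 2.9696667 / 1.128 = 2.6327

2.6327


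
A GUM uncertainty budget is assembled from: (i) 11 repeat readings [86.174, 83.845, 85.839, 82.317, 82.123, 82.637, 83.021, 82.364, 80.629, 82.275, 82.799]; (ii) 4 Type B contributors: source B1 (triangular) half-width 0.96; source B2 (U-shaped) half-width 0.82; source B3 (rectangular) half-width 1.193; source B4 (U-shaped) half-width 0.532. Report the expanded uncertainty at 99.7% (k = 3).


mean = (86.174 + 83.845 + 85.839 + 82.317 + 82.123 + 82.637 + 83.021 + 82.364 + 80.629 + 82.275 + 82.799) / 11 = 83.093
s = sqrt(sum((x - mean)^2)/(n-1)) = 1.6344135
u_A = s / sqrt(n) = 1.6344135 / sqrt(11) = 0.49279421
u_B1 = 0.96 / sqrt(6) = 0.39191836
u_B2 = 0.82 / sqrt(2) = 0.57982756
u_B3 = 1.193 / sqrt(3) = 0.68877887
u_B4 = 0.532 / sqrt(2) = 0.37618081
uc = sqrt(0.49279421^2 + 0.39191836^2 + 0.57982756^2 + 0.68877887^2 + 0.37618081^2) = 1.1612814
U = k * uc = 3 * 1.1612814
U = 3.4838

3.4838


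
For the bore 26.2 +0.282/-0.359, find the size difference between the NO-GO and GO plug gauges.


GO = nominal - lower_tol (smallest hole = maximum material condition)
GO = 26.2 - 0.359 = 25.841
NO-GO = nominal + upper_tol (largest hole = least material condition)
NO-GO = 26.2 + 0.282 = 26.482
spread = NO-GO - GO = 26.482 - 25.841 = 0.6410

0.6410


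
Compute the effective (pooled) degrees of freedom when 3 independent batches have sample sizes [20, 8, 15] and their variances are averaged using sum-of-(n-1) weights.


nu = sum_i (n_i - 1)
nu = ((20 - 1) + (8 - 1) + (15 - 1))
nu = 19 + 7 + 14
nu = 40

40


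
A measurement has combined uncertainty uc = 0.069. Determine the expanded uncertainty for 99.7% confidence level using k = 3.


U = k * uc
U = 3 * 0.069
U = 0.2070

0.2070


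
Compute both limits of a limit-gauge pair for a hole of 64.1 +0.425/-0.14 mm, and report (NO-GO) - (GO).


GO = nominal - lower_tol (smallest hole = maximum material condition)
GO = 64.1 - 0.14 = 63.96
NO-GO = nominal + upper_tol (largest hole = least material condition)
NO-GO = 64.1 + 0.425 = 64.525
spread = NO-GO - GO = 64.525 - 63.96 = 0.5650

0.5650


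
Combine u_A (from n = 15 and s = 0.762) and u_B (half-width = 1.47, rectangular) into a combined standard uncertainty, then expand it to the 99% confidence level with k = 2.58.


u_A = s / sqrt(n) = 0.762 / sqrt(15) = 0.19674755
u_B = half_width / sqrt(3) = 1.47 / sqrt(3) = 0.8487049
uc = sqrt(u_A^2 + u_B^2) = sqrt(0.19674755^2 + 0.8487049^2) = 0.87121157
U = k * uc = 2.58 * 0.87121157
U = 2.2477

2.2477


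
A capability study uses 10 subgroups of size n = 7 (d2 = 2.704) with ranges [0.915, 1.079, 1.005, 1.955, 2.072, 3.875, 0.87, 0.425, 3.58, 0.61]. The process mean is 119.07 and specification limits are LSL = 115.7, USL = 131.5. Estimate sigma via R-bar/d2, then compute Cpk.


R_bar = (0.915 + 1.079 + 1.005 + 1.955 + 2.072 + 3.875 + 0.87 + 0.425 + 3.58 + 0.61) / 10 = 1.6386
sigma = R_bar / d2 = 1.6386 / 2.704 = 0.60599112
Cp = (USL - LSL)/(6*sigma) = (131.5 - 115.7)/(6*0.60599112) = 4.3455
Cpu = (131.5 - 119.07)/(3*0.60599112) = 6.8373
Cpl = (119.07 - 115.7)/(3*0.60599112) = 1.8537
Cpk = min(Cpu, Cpl) = 1.8537

1.8537


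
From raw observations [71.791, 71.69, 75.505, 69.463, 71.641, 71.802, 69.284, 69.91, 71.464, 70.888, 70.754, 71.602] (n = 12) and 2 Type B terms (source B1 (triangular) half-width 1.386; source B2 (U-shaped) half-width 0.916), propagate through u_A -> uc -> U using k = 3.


mean = (71.791 + 71.69 + 75.505 + 69.463 + 71.641 + 71.802 + 69.284 + 69.91 + 71.464 + 70.888 + 70.754 + 71.602) / 12 = 71.31616667
s = sqrt(sum((x - mean)^2)/(n-1)) = 1.6067256
u_A = s / sqrt(n) = 1.6067256 / sqrt(12) = 0.46382173
u_B1 = 1.386 / sqrt(6) = 0.56583213
u_B2 = 0.916 / sqrt(2) = 0.64770981
uc = sqrt(0.46382173^2 + 0.56583213^2 + 0.64770981^2) = 0.97715126
U = k * uc = 3 * 0.97715126
U = 2.9315

2.9315


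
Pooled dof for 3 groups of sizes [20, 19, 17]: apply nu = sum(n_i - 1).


nu = sum_i (n_i - 1)
nu = ((20 - 1) + (19 - 1) + (17 - 1))
nu = 19 + 18 + 16
nu = 53

53


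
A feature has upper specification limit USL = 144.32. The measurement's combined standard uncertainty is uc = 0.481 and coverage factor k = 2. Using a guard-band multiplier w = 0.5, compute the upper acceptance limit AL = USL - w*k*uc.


U = k * uc = 2 * 0.481 = 0.962
guard band g = w * U = 0.5 * 0.962 = 0.481
AL = USL - g = 144.32 - 0.481
AL = 143.8390

143.8390


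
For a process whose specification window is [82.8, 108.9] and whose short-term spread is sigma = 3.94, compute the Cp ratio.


Cp = (USL - LSL) / (6 * sigma)
= (108.9 - 82.8) / (6 * 3.94)
= 26.1000 / 23.6400
= 1.1041

1.1041


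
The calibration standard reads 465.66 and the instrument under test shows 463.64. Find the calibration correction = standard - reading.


Correction = standard - reading
= 465.66 - 463.64
= 2.0200

2.0200


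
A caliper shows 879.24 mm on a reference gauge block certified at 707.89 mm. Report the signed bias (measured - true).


Systematic error = measured - true
= 879.24 - 707.89
= 171.3500

171.3500


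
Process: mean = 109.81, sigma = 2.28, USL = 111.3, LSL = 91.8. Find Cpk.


Cpu = (USL - mean) / (3*sigma) = (111.3 - 109.81) / (3*2.28) = 0.2178
Cpl = (mean - LSL) / (3*sigma) = (109.81 - 91.8) / (3*2.28) = 2.6330
Cpk = min(Cpu, Cpl) = 0.2178

0.2178


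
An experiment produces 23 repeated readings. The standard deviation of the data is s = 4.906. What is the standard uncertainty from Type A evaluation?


u_A = s / sqrt(n)
u_A = 4.906 / sqrt(23)
u_A = 4.906 / 4.7958315
u_A = 1.0230

1.0230


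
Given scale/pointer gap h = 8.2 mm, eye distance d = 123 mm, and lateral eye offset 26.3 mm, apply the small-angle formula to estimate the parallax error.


error = h * offset / d
= 8.2 * 26.3 / 123
= 1.7533

1.7533


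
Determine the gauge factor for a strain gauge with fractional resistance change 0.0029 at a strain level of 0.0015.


GF = (dR/R) / epsilon
= 0.0029 / 0.0015
= 1.9333

1.9333


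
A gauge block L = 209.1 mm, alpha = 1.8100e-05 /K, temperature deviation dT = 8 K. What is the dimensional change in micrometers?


dL = L * alpha * dT
= 209.1 * 1.8100e-05 * 8
= 0.0302777 mm
dL_um = 0.0302777 * 1000 = 30.2777 um

30.2777


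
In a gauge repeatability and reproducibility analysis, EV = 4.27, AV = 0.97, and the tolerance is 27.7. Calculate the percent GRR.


GRR = sqrt(EV^2 + AV^2) = sqrt(4.27^2 + 0.97^2) = 4.3787898
%GRR = GRR / tol * 100 = 4.3787898 / 27.7 * 100
%GRR = 15.8079

15.8079


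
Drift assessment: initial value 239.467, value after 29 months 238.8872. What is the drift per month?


rate = (v2 - v1) / months
= (238.8872 - 239.467) / 29
= -0.5798 / 29
= -0.0200

-0.0200


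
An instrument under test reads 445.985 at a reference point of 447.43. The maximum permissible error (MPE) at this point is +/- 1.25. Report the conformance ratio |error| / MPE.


e = indication - reference = 445.985 - 447.43 = -1.4450
|e| = 1.4450
ratio = |e| / MPE = 1.4450 / 1.25
ratio = 1.1560

1.1560


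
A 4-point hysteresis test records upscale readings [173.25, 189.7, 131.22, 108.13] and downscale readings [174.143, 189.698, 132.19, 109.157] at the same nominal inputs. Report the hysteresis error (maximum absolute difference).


|173.25 - 174.143| = 0.8930
|189.7 - 189.698| = 0.0020
|131.22 - 132.19| = 0.9700
|108.13 - 109.157| = 1.0270
hysteresis = max(diffs) = 1.0270

1.0270


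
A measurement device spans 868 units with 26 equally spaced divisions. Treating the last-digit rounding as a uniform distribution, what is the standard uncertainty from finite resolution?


resolution = range / divisions
resolution = 868 / 26 = 33.384615
u_res = resolution / (2*sqrt(3))
u_res = 33.384615 / 3.4641016
u_res = 9.6373

9.6373


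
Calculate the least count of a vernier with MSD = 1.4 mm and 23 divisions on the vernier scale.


LC = MSD / n_div
= 1.4 / 23
= 0.0609

0.0609


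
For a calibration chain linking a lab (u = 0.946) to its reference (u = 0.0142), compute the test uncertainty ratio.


TUR = u_lab / u_ref
= 0.946 / 0.0142
= 66.6197

66.6197


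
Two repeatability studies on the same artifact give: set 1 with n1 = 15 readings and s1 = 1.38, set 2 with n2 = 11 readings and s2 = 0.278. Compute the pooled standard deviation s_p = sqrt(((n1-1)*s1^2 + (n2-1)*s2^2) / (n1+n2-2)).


s_p = sqrt(((n1-1)*s1^2 + (n2-1)*s2^2) / (n1+n2-2))
numerator = (15-1)*1.38^2 + (11-1)*0.278^2 = 26.6616 + 0.77284 = 27.43444
denominator = 15 + 11 - 2 = 24
s_p^2 = 27.43444 / 24 = 1.1431017
s_p = sqrt(1.1431017) = 1.0692

1.0692


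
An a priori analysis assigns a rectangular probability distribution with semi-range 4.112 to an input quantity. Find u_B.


u_B = half_width / sqrt(3)
u_B = 4.112 / 1.7320508
u_B = 2.3741

2.3741


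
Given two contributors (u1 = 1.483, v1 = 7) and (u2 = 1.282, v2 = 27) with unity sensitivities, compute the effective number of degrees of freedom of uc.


uc = sqrt(u1^2 + u2^2) = sqrt(1.483^2 + 1.282^2) = 1.9603094
v_eff = uc^4 / (u1^4/v1 + u2^4/v2)
= 1.9603094^4 / (1.483^4/7 + 1.282^4/27)
= 14.767211 / 0.7910251
v_eff = 18.6684

18.6684


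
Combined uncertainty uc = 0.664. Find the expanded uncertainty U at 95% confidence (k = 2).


U = k * uc
U = 2 * 0.664
U = 1.3280

1.3280


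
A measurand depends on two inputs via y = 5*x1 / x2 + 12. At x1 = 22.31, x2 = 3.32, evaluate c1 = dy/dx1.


y = 5*x1 / x2 + 12
dy/dx1 = 5/x2
Evaluate at x2 = 3.32: c1 = 5 / 3.32
c1 = 1.5060

1.5060


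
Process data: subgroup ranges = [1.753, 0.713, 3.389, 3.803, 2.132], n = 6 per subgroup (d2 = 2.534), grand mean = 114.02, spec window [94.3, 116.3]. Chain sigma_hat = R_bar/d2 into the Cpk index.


R_bar = (1.753 + 0.713 + 3.389 + 3.803 + 2.132) / 5 = 2.358
sigma = R_bar / d2 = 2.358 / 2.534 = 0.93054459
Cp = (USL - LSL)/(6*sigma) = (116.3 - 94.3)/(6*0.93054459) = 3.9403
Cpu = (116.3 - 114.02)/(3*0.93054459) = 0.8167
Cpl = (114.02 - 94.3)/(3*0.93054459) = 7.0640
Cpk = min(Cpu, Cpl) = 0.8167

0.8167


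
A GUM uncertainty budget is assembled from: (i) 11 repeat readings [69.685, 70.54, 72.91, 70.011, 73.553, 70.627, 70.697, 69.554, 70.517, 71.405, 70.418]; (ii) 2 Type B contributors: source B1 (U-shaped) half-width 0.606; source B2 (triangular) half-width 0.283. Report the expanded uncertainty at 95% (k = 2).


mean = (69.685 + 70.54 + 72.91 + 70.011 + 73.553 + 70.627 + 70.697 + 69.554 + 70.517 + 71.405 + 70.418) / 11 = 70.90154545
s = sqrt(sum((x - mean)^2)/(n-1)) = 1.2663381
u_A = s / sqrt(n) = 1.2663381 / sqrt(11) = 0.3818153
u_B1 = 0.606 / sqrt(2) = 0.42850671
u_B2 = 0.283 / sqrt(6) = 0.11553427
uc = sqrt(0.3818153^2 + 0.42850671^2 + 0.11553427^2) = 0.58544777
U = k * uc = 2 * 0.58544777
U = 1.1709

1.1709


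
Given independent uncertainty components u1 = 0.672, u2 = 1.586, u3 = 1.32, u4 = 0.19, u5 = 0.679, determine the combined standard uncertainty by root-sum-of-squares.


uc = sqrt(0.672^2 + 1.586^2 + 1.32^2 + 0.19^2 + 0.679^2)
uc = sqrt(5.206521)
uc = 2.2818

2.2818


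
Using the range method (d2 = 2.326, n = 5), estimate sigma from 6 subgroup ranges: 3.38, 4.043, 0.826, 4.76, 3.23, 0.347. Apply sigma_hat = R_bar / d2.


R_bar = (3.38 + 4.043 + 0.826 + 4.76 + 3.23 + 0.347) / 6
R_bar = 16.586 / 6 = 2.7643333
sigma_hat = R_bar / d2 = 2.7643333 / 2.326 = 1.1884

1.1884


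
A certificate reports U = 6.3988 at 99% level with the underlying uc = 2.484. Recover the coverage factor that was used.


k = U / uc
k = 6.3988 / 2.484
k = 2.576

2.576


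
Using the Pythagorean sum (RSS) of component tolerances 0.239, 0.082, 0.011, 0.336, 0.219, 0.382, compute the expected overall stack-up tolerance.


RSS = sqrt(0.239^2 + 0.082^2 + 0.011^2 + 0.336^2 + 0.219^2 + 0.382^2)
= sqrt(0.370747)
= 0.6089

0.6089


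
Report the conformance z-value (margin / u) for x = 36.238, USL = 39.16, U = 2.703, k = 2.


u = U / k = 2.703 / 2 = 1.3515
margin = |USL - x| = |39.16 - 36.238| = 2.922
z = margin / u = 2.922 / 1.3515
z = 2.1620

2.1620


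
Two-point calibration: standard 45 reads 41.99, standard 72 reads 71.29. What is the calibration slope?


slope = (y2 - y1) / (x2 - x1)
= (71.29 - 41.99) / (72 - 45)
= 29.3000 / 27
= 1.0852

1.0852


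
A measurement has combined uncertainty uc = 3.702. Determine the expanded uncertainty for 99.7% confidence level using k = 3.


U = k * uc
U = 3 * 3.702
U = 11.1060

11.1060


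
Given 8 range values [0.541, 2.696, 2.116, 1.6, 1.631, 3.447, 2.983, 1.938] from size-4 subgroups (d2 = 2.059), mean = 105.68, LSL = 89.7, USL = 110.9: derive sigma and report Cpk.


R_bar = (0.541 + 2.696 + 2.116 + 1.6 + 1.631 + 3.447 + 2.983 + 1.938) / 8 = 2.119
sigma = R_bar / d2 = 2.119 / 2.059 = 1.0291404
Cp = (USL - LSL)/(6*sigma) = (110.9 - 89.7)/(6*1.0291404) = 3.4333
Cpu = (110.9 - 105.68)/(3*1.0291404) = 1.6907
Cpl = (105.68 - 89.7)/(3*1.0291404) = 5.1758
Cpk = min(Cpu, Cpl) = 1.6907

1.6907


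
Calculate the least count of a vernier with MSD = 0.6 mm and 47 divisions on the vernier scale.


LC = MSD / n_div
= 0.6 / 47
= 0.0128

0.0128


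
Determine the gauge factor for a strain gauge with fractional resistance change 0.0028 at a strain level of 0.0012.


GF = (dR/R) / epsilon
= 0.0028 / 0.0012
= 2.3333

2.3333


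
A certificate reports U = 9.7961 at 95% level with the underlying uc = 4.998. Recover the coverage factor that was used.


k = U / uc
k = 9.7961 / 4.998
k = 1.96

1.96


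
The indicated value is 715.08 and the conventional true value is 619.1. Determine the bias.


Systematic error = measured - true
= 715.08 - 619.1
= 95.9800

95.9800


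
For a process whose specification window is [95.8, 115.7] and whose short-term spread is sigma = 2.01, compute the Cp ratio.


Cp = (USL - LSL) / (6 * sigma)
= (115.7 - 95.8) / (6 * 2.01)
= 19.9000 / 12.0600
= 1.6501

1.6501


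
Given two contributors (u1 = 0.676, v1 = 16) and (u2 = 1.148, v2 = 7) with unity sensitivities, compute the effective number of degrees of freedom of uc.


uc = sqrt(u1^2 + u2^2) = sqrt(0.676^2 + 1.148^2) = 1.3322462
v_eff = uc^4 / (u1^4/v1 + u2^4/v2)
= 1.3322462^4 / (0.676^4/16 + 1.148^4/7)
= 3.1501988 / 0.26117611
v_eff = 12.0616

12.0616


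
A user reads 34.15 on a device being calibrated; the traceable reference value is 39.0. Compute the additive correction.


Correction = standard - reading
= 39.0 - 34.15
= 4.8500

4.8500


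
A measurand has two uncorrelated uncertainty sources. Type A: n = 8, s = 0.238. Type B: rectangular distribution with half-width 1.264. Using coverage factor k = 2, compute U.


u_A = s / sqrt(n) = 0.238 / sqrt(8) = 0.084145707
u_B = half_width / sqrt(3) = 1.264 / sqrt(3) = 0.72977074
uc = sqrt(u_A^2 + u_B^2) = sqrt(0.084145707^2 + 0.72977074^2) = 0.7346059
U = k * uc = 2 * 0.7346059
U = 1.4692

1.4692


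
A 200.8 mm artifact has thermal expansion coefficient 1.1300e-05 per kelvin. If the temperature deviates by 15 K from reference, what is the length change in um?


dL = L * alpha * dT
= 200.8 * 1.1300e-05 * 15
= 0.0340356 mm
dL_um = 0.0340356 * 1000 = 34.0356 um

34.0356


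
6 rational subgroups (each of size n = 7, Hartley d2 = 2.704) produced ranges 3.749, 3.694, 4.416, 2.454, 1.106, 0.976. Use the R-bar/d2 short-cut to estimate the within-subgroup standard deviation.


R_bar = (3.749 + 3.694 + 4.416 + 2.454 + 1.106 + 0.976) / 6
R_bar = 16.395 / 6 = 2.7325
sigma_hat = R_bar / d2 = 2.7325 / 2.704 = 1.0105

1.0105


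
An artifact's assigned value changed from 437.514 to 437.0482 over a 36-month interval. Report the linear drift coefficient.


rate = (v2 - v1) / months
= (437.0482 - 437.514) / 36
= -0.4658 / 36
= -0.0129

-0.0129


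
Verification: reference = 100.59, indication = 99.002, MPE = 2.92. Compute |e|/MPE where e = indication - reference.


e = indication - reference = 99.002 - 100.59 = -1.5880
|e| = 1.5880
ratio = |e| / MPE = 1.5880 / 2.92
ratio = 0.5438

0.5438


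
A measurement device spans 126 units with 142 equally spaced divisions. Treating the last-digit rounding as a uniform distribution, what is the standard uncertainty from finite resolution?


resolution = range / divisions
resolution = 126 / 142 = 0.88732394
u_res = resolution / (2*sqrt(3))
u_res = 0.88732394 / 3.4641016
u_res = 0.2561

0.2561


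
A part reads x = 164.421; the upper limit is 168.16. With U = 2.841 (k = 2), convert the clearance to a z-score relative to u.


u = U / k = 2.841 / 2 = 1.4205
margin = |USL - x| = |168.16 - 164.421| = 3.739
z = margin / u = 3.739 / 1.4205
z = 2.6322

2.6322


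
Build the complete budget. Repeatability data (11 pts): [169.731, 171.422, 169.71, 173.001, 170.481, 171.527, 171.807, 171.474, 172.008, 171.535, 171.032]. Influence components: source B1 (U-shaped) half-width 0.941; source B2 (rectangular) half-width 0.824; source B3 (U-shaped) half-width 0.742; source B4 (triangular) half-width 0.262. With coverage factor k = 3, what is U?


mean = (169.731 + 171.422 + 169.71 + 173.001 + 170.481 + 171.527 + 171.807 + 171.474 + 172.008 + 171.535 + 171.032) / 11 = 171.248
s = sqrt(sum((x - mean)^2)/(n-1)) = 0.9750041
u_A = s / sqrt(n) = 0.9750041 / sqrt(11) = 0.2939748
u_B1 = 0.941 / sqrt(2) = 0.66538748
u_B2 = 0.824 / sqrt(3) = 0.47573662
u_B3 = 0.742 / sqrt(2) = 0.52467323
u_B4 = 0.262 / sqrt(6) = 0.10696105
uc = sqrt(0.2939748^2 + 0.66538748^2 + 0.47573662^2 + 0.52467323^2 + 0.10696105^2) = 1.0208867
U = k * uc = 3 * 1.0208867
U = 3.0627

3.0627


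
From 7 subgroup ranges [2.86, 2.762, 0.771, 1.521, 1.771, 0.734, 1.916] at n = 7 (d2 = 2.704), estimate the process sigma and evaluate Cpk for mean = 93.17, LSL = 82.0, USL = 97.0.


R_bar = (2.86 + 2.762 + 0.771 + 1.521 + 1.771 + 0.734 + 1.916) / 7 = 1.7621429
sigma = R_bar / d2 = 1.7621429 / 2.704 = 0.65168007
Cp = (USL - LSL)/(6*sigma) = (97.0 - 82.0)/(6*0.65168007) = 3.8362
Cpu = (97.0 - 93.17)/(3*0.65168007) = 1.9590
Cpl = (93.17 - 82.0)/(3*0.65168007) = 5.7134
Cpk = min(Cpu, Cpl) = 1.9590

1.9590


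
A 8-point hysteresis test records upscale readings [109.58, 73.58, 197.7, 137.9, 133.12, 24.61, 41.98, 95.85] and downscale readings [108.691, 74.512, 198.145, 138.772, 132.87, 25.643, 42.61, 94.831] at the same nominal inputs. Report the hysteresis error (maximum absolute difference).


|109.58 - 108.691| = 0.8890
|73.58 - 74.512| = 0.9320
|197.7 - 198.145| = 0.4450
|137.9 - 138.772| = 0.8720
|133.12 - 132.87| = 0.2500
|24.61 - 25.643| = 1.0330
|41.98 - 42.61| = 0.6300
|95.85 - 94.831| = 1.0190
hysteresis = max(diffs) = 1.0330

1.0330


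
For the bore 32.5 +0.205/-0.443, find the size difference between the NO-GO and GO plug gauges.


GO = nominal - lower_tol (smallest hole = maximum material condition)
GO = 32.5 - 0.443 = 32.057
NO-GO = nominal + upper_tol (largest hole = least material condition)
NO-GO = 32.5 + 0.205 = 32.705
spread = NO-GO - GO = 32.705 - 32.057 = 0.6480

0.6480


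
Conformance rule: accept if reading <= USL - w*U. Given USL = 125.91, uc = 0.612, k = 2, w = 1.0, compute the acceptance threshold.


U = k * uc = 2 * 0.612 = 1.224
guard band g = w * U = 1.0 * 1.224 = 1.224
AL = USL - g = 125.91 - 1.224
AL = 124.6860

124.6860


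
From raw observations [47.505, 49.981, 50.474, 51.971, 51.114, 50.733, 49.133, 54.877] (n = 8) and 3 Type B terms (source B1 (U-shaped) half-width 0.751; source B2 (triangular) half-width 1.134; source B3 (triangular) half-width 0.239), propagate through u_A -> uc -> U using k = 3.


mean = (47.505 + 49.981 + 50.474 + 51.971 + 51.114 + 50.733 + 49.133 + 54.877) / 8 = 50.7235
s = sqrt(sum((x - mean)^2)/(n-1)) = 2.1534818
u_A = s / sqrt(n) = 2.1534818 / sqrt(8) = 0.76137079
u_B1 = 0.751 / sqrt(2) = 0.53103719
u_B2 = 1.134 / sqrt(6) = 0.46295356
u_B3 = 0.239 / sqrt(6) = 0.097571341
uc = sqrt(0.76137079^2 + 0.53103719^2 + 0.46295356^2 + 0.097571341^2) = 1.0418887
U = k * uc = 3 * 1.0418887
U = 3.1257

3.1257


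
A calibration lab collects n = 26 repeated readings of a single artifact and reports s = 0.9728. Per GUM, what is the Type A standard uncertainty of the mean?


u_A = s / sqrt(n)
u_A = 0.9728 / sqrt(26)
u_A = 0.9728 / 5.0990195
u_A = 0.1908

0.1908


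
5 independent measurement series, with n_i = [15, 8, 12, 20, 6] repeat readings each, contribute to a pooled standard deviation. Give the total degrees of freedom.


nu = sum_i (n_i - 1)
nu = ((15 - 1) + (8 - 1) + (12 - 1) + (20 - 1) + (6 - 1))
nu = 14 + 7 + 11 + 19 + 5
nu = 56

56


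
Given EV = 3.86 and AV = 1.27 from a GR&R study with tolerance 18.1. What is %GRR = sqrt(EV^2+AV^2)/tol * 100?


GRR = sqrt(EV^2 + AV^2) = sqrt(3.86^2 + 1.27^2) = 4.0635576
%GRR = GRR / tol * 100 = 4.0635576 / 18.1 * 100
%GRR = 22.4506

22.4506


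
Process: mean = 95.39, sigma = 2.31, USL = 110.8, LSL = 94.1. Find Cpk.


Cpu = (USL - mean) / (3*sigma) = (110.8 - 95.39) / (3*2.31) = 2.2237
Cpl = (mean - LSL) / (3*sigma) = (95.39 - 94.1) / (3*2.31) = 0.1861
Cpk = min(Cpu, Cpl) = 0.1861

0.1861


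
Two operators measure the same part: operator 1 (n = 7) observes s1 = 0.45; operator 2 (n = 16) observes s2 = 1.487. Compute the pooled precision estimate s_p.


s_p = sqrt(((n1-1)*s1^2 + (n2-1)*s2^2) / (n1+n2-2))
numerator = (7-1)*0.45^2 + (16-1)*1.487^2 = 1.215 + 33.167535 = 34.382535
denominator = 7 + 16 - 2 = 21
s_p^2 = 34.382535 / 21 = 1.6372636
s_p = sqrt(1.6372636) = 1.2796

1.2796


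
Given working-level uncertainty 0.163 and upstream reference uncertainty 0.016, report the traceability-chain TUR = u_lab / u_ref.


TUR = u_lab / u_ref
= 0.163 / 0.016
= 10.1875

10.1875


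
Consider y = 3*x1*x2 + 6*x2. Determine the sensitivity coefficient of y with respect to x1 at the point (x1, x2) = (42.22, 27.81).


y = 3*x1*x2 + 6*x2
dy/dx1 = 3*x2
Evaluate at x2 = 27.81: c1 = 3 * 27.81
c1 = 83.4300

83.4300


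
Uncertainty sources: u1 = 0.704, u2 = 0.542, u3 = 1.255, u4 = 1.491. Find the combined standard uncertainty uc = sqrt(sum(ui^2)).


uc = sqrt(0.704^2 + 0.542^2 + 1.255^2 + 1.491^2)
uc = sqrt(4.587486)
uc = 2.1418

2.1418


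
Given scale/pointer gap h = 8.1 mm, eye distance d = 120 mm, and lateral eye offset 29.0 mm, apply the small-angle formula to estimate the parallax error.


error = h * offset / d
= 8.1 * 29.0 / 120
= 1.9575

1.9575


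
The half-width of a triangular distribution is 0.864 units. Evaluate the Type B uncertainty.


u_B = half_width / sqrt(6)
u_B = 0.864 / 2.4494897
u_B = 0.3527

0.3527


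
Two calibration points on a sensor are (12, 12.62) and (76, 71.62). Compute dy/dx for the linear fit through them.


slope = (y2 - y1) / (x2 - x1)
= (71.62 - 12.62) / (76 - 12)
= 59.0000 / 64
= 0.9219

0.9219


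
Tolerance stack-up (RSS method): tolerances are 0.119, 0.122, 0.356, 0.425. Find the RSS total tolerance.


RSS = sqrt(0.119^2 + 0.122^2 + 0.356^2 + 0.425^2)
= sqrt(0.336406)
= 0.5800

0.5800


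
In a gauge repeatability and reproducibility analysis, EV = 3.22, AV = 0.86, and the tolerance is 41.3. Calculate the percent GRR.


GRR = sqrt(EV^2 + AV^2) = sqrt(3.22^2 + 0.86^2) = 3.3328666
%GRR = GRR / tol * 100 = 3.3328666 / 41.3 * 100
%GRR = 8.0699

8.0699


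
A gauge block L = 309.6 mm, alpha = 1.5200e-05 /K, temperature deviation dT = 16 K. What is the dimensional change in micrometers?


dL = L * alpha * dT
= 309.6 * 1.5200e-05 * 16
= 0.0752947 mm
dL_um = 0.0752947 * 1000 = 75.2947 um

75.2947


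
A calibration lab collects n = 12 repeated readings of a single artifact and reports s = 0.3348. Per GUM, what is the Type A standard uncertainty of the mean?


u_A = s / sqrt(n)
u_A = 0.3348 / sqrt(12)
u_A = 0.3348 / 3.4641016
u_A = 0.0966

0.0966


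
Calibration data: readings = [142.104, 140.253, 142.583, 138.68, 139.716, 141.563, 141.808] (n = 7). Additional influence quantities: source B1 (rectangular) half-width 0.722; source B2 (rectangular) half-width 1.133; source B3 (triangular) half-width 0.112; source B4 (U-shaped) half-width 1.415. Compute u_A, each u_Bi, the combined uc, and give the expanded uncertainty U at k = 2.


mean = (142.104 + 140.253 + 142.583 + 138.68 + 139.716 + 141.563 + 141.808) / 7 = 140.9581429
s = sqrt(sum((x - mean)^2)/(n-1)) = 1.430113
u_A = s / sqrt(n) = 1.430113 / sqrt(7) = 0.54053191
u_B1 = 0.722 / sqrt(3) = 0.41684689
u_B2 = 1.133 / sqrt(3) = 0.65413785
u_B3 = 0.112 / sqrt(6) = 0.045723809
u_B4 = 1.415 / sqrt(2) = 1.0005561
uc = sqrt(0.54053191^2 + 0.41684689^2 + 0.65413785^2 + 0.045723809^2 + 1.0005561^2) = 1.3773291
U = k * uc = 2 * 1.3773291
U = 2.7547

2.7547


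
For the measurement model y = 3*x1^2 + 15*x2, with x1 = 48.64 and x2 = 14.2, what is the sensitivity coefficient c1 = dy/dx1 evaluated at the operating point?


y = 3*x1^2 + 15*x2
dy/dx1 = 2*3*x1
Evaluate at x1 = 48.64: c1 = 6 * 48.64
c1 = 291.8400

291.8400


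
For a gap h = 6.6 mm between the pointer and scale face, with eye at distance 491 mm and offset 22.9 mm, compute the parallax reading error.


error = h * offset / d
= 6.6 * 22.9 / 491
= 0.3078

0.3078


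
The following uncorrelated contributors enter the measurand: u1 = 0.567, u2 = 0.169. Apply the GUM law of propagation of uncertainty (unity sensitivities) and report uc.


uc = sqrt(0.567^2 + 0.169^2)
uc = sqrt(0.35005)
uc = 0.5917

0.5917


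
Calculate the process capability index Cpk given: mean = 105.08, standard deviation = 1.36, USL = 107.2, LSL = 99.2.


Cpu = (USL - mean) / (3*sigma) = (107.2 - 105.08) / (3*1.36) = 0.5196
Cpl = (mean - LSL) / (3*sigma) = (105.08 - 99.2) / (3*1.36) = 1.4412
Cpk = min(Cpu, Cpl) = 0.5196

0.5196


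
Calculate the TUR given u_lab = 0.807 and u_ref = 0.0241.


TUR = u_lab / u_ref
= 0.807 / 0.0241
= 33.4855

33.4855


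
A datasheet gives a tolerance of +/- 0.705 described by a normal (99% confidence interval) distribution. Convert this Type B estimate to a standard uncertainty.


u_B = half_width / 2.576
u_B = 0.705 / 2.576
u_B = 0.2737

0.2737


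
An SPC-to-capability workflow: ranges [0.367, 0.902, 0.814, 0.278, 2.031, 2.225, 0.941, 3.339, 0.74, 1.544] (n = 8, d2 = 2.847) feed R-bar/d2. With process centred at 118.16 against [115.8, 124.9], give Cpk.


R_bar = (0.367 + 0.902 + 0.814 + 0.278 + 2.031 + 2.225 + 0.941 + 3.339 + 0.74 + 1.544) / 10 = 1.3181
sigma = R_bar / d2 = 1.3181 / 2.847 = 0.46297857
Cp = (USL - LSL)/(6*sigma) = (124.9 - 115.8)/(6*0.46297857) = 3.2759
Cpu = (124.9 - 118.16)/(3*0.46297857) = 4.8526
Cpl = (118.16 - 115.8)/(3*0.46297857) = 1.6991
Cpk = min(Cpu, Cpl) = 1.6991

1.6991
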